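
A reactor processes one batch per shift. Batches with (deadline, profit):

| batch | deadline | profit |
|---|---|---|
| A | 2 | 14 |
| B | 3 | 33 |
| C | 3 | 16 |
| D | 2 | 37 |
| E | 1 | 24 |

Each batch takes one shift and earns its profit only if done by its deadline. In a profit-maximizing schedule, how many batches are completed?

Take jobs in profit order; each goes to the latest open slot no later than its deadline.
By profit: D(d2,37), B(d3,33), E(d1,24), C(d3,16), A(d2,14)
D→slot 2; B→slot 3; E→slot 1; C skipped; A skipped.
3 of 5 scheduled.

3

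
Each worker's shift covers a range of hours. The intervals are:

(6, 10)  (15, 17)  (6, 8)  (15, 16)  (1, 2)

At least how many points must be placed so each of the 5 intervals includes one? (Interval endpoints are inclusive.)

By right end: [1,2]  [6,8]  [6,10]  [15,16]  [15,17]
[1,2] uncovered → point at 2; [6,8] uncovered → point at 8; [15,16] uncovered → point at 16.
Points: 2, 8, 16 (3 total).

3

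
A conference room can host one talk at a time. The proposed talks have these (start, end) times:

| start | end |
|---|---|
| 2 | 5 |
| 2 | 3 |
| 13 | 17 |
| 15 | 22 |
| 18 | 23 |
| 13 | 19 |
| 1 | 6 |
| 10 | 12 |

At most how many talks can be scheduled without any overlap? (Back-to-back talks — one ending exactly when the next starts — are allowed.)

Order by finish time; keep every interval that doesn't clash with the previous kept one.
Sorted by end: (2,3)  (2,5)  (1,6)  (10,12)  (13,17)  (13,19)  (15,22)  (18,23)
take (2,3); skip (2,5); take (10,12); take (13,17); take (18,23).
Selected 4 talks.

4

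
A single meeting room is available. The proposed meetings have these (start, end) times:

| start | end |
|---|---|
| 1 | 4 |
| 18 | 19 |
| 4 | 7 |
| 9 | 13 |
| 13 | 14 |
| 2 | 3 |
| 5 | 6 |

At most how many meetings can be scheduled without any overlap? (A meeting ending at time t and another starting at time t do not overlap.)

5

Sorted by end: (2,3)  (1,4)  (5,6)  (4,7)  (9,13)  (13,14)  (18,19)
take (2,3); skip (1,4); take (5,6); skip (4,7); take (9,13); take (13,14); take (18,19).
Selected 5 meetings.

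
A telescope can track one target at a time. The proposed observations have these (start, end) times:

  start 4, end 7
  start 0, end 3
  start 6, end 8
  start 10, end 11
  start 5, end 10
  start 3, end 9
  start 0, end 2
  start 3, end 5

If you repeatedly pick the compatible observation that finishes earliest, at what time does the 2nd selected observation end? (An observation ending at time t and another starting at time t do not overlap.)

Order by finish time; keep every interval that doesn't clash with the previous kept one.
Sorted by end: (0,2)  (0,3)  (3,5)  (4,7)  (6,8)  (3,9)  (5,10)  (10,11)
take (0,2); take (3,5); take (6,8); take (10,11).
Selected: (0,2) (3,5) (6,8) (10,11)

5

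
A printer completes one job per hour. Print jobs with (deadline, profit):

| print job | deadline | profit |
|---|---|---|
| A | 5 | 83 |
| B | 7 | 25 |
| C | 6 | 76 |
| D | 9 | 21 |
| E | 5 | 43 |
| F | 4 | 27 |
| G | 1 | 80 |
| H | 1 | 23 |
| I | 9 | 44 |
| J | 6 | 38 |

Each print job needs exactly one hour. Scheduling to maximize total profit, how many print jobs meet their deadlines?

By profit: A(d5,83), G(d1,80), C(d6,76), I(d9,44), E(d5,43), J(d6,38), F(d4,27), B(d7,25), H(d1,23), D(d9,21)
A→slot 5; G→slot 1; C→slot 6; I→slot 9; E→slot 4; J→slot 3; F→slot 2; B→slot 7; H skipped; D→slot 8.
9 of 10 scheduled.

9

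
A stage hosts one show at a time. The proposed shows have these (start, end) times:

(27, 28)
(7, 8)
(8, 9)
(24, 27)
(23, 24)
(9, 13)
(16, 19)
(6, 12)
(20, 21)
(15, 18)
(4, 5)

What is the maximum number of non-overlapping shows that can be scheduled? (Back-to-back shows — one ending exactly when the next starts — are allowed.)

9

Sort by end time and greedily take each interval whose start is ≥ the last chosen end.
By end time: (4,5), (7,8), (8,9), (6,12), (9,13), (15,18), (16,19), (20,21), (23,24), (24,27), (27,28).
Pick (4,5); next start ≥ 5 → (7,8); next start ≥ 8 → (8,9); next start ≥ 9 → (9,13); next start ≥ 13 → (15,18); next start ≥ 18 → (20,21); next start ≥ 21 → (23,24); next start ≥ 24 → (24,27); next start ≥ 27 → (27,28).
Selected 9 shows.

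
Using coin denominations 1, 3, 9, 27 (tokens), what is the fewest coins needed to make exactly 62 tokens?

62 = 2×27 + 2×3 + 2×1
Total coins = 2 + 2 + 2 = 6

6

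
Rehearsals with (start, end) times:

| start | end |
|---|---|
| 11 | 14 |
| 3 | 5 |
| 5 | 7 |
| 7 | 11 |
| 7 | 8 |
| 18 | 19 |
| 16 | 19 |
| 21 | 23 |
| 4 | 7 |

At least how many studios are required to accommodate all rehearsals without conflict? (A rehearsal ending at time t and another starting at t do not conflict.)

The answer is the maximum number of intervals overlapping at any instant.
starts: [3, 4, 5, 7, 7, 11, 16, 18, 21]
ends:   [5, 7, 7, 8, 11, 14, 19, 19, 23]
s3→1 s4→2  — peak 2.

2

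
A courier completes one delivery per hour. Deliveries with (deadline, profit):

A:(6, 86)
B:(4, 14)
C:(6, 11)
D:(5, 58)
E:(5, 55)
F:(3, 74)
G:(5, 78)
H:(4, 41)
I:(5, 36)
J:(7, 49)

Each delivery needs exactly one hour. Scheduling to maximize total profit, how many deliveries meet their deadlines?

7

Take jobs in profit order; each goes to the latest open slot no later than its deadline.
Profit order: A=86 G=78 F=74 D=58 E=55 J=49 H=41 I=36 B=14 C=11
Assign: A→slot 6, G→slot 5, F→slot 3, D→slot 4, E→slot 2, J→slot 7, H→slot 1, I skipped, B skipped, C skipped.
Slots: [1:H] [2:E] [3:F] [4:D] [5:G] [6:A] [7:J]
7 of 10 scheduled.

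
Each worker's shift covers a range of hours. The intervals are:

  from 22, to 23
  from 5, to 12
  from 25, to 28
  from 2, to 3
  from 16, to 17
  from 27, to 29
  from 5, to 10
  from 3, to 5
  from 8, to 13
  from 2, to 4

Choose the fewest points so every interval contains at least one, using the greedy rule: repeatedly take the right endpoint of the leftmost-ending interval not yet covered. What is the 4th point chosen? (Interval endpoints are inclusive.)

23

By right end: [2,3]  [2,4]  [3,5]  [5,10]  [5,12]  [8,13]  [16,17]  [22,23]  [25,28]  [27,29]
[2,3] uncovered → point at 3; [5,10] uncovered → point at 10; [16,17] uncovered → point at 17; [22,23] uncovered → point at 23; [25,28] uncovered → point at 28.
Points: 3, 10, 17, 23, 28 (5 total).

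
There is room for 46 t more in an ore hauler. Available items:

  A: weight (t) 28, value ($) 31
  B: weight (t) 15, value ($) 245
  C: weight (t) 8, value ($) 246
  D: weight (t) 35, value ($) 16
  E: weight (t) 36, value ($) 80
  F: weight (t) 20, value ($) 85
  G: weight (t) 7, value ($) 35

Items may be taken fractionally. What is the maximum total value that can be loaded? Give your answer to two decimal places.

Sort by value per unit weight and fill in that order.
Order: C (246/8=30.75) > B (245/15=16.33) > G (35/7=5.00) > F (85/20=4.25) > E (80/36=2.22) > A (31/28=1.11) > D (16/35=0.46)
Fill: take C (8 @ 246) → take B (15 @ 245) → take G (7 @ 35) → take 16/20 of F → 68.00; 46/46 used.
Total value = 594.00

594.00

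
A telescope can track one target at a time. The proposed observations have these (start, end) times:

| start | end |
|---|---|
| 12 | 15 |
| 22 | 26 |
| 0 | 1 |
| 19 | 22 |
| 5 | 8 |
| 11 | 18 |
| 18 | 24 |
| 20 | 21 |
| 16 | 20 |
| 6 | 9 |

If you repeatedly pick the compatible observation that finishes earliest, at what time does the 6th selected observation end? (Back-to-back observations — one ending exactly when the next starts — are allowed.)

By end time: (0,1), (5,8), (6,9), (12,15), (11,18), (16,20), (20,21), (19,22), (18,24), (22,26).
Pick (0,1); next start ≥ 1 → (5,8); next start ≥ 8 → (12,15); next start ≥ 15 → (16,20); next start ≥ 20 → (20,21); next start ≥ 21 → (22,26).
Selected: (0,1) (5,8) (12,15) (16,20) (20,21) (22,26)

26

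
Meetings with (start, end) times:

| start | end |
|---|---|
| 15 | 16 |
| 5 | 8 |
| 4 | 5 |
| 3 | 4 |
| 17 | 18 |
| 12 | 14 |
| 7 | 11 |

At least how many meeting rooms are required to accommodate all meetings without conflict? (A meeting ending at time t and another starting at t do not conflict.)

Events (time:±→running): 3:+→1 4:-→0 4:+→1 5:-→0 5:+→1 7:+→2 … peak 2.

2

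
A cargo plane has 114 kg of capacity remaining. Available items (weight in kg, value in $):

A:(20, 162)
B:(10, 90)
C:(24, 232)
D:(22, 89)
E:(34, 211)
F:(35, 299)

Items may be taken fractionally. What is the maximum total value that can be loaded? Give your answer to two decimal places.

938.15

Ratios (sorted): C 9.67, B 9.00, F 8.54, A 8.10, E 6.21, D 4.05
take C (24 @ 232); take B (10 @ 90); take F (35 @ 299); take A (20 @ 162); take 25/34 of E → 155.15. Capacity used 114/114.
Total value = 938.15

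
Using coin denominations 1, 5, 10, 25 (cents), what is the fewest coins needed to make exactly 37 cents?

37 = 1×25 + 1×10 + 2×1
Total coins = 1 + 1 + 2 = 4

4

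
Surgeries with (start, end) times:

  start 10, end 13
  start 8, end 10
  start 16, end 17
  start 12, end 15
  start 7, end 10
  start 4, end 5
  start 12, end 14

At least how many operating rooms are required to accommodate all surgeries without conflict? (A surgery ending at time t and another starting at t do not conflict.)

The answer is the maximum number of intervals overlapping at any instant.
starts: [4, 7, 8, 10, 12, 12, 16]
ends:   [5, 10, 10, 13, 14, 15, 17]
s4→1 e5→0 s7→1 s8→2 e10→1 e10→0 s10→1 s12→2 s12→3  — peak 3.

3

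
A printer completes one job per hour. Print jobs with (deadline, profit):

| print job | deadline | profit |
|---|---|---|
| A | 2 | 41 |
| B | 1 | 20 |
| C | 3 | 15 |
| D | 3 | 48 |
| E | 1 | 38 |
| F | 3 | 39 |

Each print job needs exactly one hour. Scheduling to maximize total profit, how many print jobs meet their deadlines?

Take jobs in profit order; each goes to the latest open slot no later than its deadline.
Profit order: D=48 A=41 F=39 E=38 B=20 C=15
Assign: D→slot 3, A→slot 2, F→slot 1, E skipped, B skipped, C skipped.
Slots: [1:F] [2:A] [3:D]
3 of 6 scheduled.

3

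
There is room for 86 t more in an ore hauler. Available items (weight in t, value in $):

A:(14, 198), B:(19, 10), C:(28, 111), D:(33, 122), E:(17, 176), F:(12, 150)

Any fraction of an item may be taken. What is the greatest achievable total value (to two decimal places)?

690.45

Sort by value per unit weight and fill in that order.
Order: A (198/14=14.14) > F (150/12=12.50) > E (176/17=10.35) > C (111/28=3.96) > D (122/33=3.70) > B (10/19=0.53)
Fill: take A (14 @ 198) → take F (12 @ 150) → take E (17 @ 176) → take C (28 @ 111) → take 15/33 of D → 55.45; 86/86 used.
Total value = 690.45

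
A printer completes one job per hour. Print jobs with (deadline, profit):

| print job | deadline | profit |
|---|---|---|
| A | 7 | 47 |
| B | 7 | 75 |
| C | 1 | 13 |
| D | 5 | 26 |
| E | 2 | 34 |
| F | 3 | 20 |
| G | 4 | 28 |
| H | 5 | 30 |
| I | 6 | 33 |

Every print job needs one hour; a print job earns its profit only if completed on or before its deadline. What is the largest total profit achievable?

273

Sort by profit descending; place each in the latest free slot ≤ its deadline.
Profit order: B=75 A=47 E=34 I=33 H=30 G=28 D=26 F=20 C=13
Assign: B→slot 7, A→slot 6, E→slot 2, I→slot 5, H→slot 4, G→slot 3, D→slot 1, F skipped, C skipped.
Slots: [1:D] [2:E] [3:G] [4:H] [5:I] [6:A] [7:B]
Profit = 26 + 34 + 28 + 30 + 33 + 47 + 75 = 273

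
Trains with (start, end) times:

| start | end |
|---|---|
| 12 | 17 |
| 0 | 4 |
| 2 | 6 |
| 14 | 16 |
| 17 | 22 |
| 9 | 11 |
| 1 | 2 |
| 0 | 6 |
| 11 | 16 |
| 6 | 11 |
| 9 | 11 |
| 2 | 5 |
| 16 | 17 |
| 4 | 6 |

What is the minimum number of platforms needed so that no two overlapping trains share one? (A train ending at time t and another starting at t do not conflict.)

Events (time:±→running): 0:+→1 0:+→2 1:+→3 2:-→2 2:+→3 2:+→4 … peak 4.

4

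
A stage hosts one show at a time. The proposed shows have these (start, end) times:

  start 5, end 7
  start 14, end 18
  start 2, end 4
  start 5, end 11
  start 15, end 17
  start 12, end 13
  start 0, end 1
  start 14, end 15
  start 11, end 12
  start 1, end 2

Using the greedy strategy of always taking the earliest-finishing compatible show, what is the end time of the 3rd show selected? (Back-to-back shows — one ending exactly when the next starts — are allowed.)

Sorted by end: (0,1)  (1,2)  (2,4)  (5,7)  (5,11)  (11,12)  (12,13)  (14,15)  (15,17)  (14,18)
take (0,1); take (1,2); take (2,4); take (5,7); take (11,12); take (12,13); take (14,15); take (15,17).
Selected: (0,1) (1,2) (2,4) (5,7) (11,12) (12,13) (14,15) (15,17)

4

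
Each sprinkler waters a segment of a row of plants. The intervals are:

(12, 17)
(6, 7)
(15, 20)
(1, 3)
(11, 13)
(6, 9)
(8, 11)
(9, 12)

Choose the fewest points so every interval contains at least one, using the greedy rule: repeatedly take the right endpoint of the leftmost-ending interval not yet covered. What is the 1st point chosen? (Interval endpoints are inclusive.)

Sort by right endpoint; whenever an interval is uncovered, place a point at its right end.
Sorted: [1,3] [6,7] [6,9] [8,11] [9,12] [11,13] [12,17] [15,20]
{[1,3]} hit by 3; {[6,7],[6,9]} hit by 7; {[8,11],[9,12],[11,13]} hit by 11; {[12,17],[15,20]} hit by 17.
Points: 3, 7, 11, 17 (4 total).

3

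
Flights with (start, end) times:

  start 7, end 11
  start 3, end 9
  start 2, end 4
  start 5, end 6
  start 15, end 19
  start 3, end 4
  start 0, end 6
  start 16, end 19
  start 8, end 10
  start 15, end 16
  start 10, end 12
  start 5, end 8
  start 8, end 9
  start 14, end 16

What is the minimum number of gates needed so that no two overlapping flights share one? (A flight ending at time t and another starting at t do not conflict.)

The answer is the maximum number of intervals overlapping at any instant.
Events (time:±→running): 0:+→1 2:+→2 3:+→3 3:+→4 … peak 4.

4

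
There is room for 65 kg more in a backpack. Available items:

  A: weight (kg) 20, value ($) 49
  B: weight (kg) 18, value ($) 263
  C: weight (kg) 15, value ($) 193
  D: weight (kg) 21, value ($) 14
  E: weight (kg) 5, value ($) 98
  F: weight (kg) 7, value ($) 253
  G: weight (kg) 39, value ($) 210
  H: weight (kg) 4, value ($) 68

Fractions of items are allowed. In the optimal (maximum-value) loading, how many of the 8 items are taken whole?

5

Sort by value per unit weight and fill in that order.
Order: F (253/7=36.14) > E (98/5=19.60) > H (68/4=17.00) > B (263/18=14.61) > C (193/15=12.87) > G (210/39=5.38) > A (49/20=2.45) > D (14/21=0.67)
Fill: take F (7 @ 253) → take E (5 @ 98) → take H (4 @ 68) → take B (18 @ 263) → take C (15 @ 193) → take 16/39 of G → 86.15; 65/65 used.
5 item(s) taken whole; one partial (take 16/39 of G).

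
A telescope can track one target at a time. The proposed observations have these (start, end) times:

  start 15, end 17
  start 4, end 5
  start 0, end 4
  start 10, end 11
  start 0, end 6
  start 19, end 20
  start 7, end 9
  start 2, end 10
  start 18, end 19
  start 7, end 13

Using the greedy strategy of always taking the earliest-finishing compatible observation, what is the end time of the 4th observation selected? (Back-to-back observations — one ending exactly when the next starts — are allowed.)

By end time: (0,4), (4,5), (0,6), (7,9), (2,10), (10,11), (7,13), (15,17), (18,19), (19,20).
Pick (0,4); next start ≥ 4 → (4,5); next start ≥ 5 → (7,9); next start ≥ 9 → (10,11); next start ≥ 11 → (15,17); next start ≥ 17 → (18,19); next start ≥ 19 → (19,20).
Selected: (0,4) (4,5) (7,9) (10,11) (15,17) (18,19) (19,20)

11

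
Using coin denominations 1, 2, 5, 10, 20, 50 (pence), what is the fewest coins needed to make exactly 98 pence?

6

98 − 1×50→48 − 2×20→8 − 1×5→3 − 1×2→1 − 1×1→0
Total coins = 1 + 2 + 1 + 1 + 1 = 6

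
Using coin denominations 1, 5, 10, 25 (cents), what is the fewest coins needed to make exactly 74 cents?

8

74 − 2×25→24 − 2×10→4 − 4×1→0
Total coins = 2 + 2 + 4 = 8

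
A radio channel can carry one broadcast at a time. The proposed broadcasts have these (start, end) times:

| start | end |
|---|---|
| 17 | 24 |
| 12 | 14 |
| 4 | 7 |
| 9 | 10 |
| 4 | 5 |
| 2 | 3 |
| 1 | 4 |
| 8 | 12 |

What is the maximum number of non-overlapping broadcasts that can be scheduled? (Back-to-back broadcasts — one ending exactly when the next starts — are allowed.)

5

Sorted by end: (2,3)  (1,4)  (4,5)  (4,7)  (9,10)  (8,12)  (12,14)  (17,24)
take (2,3); skip (1,4); take (4,5); take (9,10); take (12,14); take (17,24).
Selected 5 broadcasts.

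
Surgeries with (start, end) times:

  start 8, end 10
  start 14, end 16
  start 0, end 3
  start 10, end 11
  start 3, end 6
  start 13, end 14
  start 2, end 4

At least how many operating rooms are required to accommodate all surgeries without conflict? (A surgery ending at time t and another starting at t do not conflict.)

2

Count concurrent intervals with a sweep; the peak is the room count.
starts: [0, 2, 3, 8, 10, 13, 14]
ends:   [3, 4, 6, 10, 11, 14, 16]
s0→1 s2→2  — peak 2.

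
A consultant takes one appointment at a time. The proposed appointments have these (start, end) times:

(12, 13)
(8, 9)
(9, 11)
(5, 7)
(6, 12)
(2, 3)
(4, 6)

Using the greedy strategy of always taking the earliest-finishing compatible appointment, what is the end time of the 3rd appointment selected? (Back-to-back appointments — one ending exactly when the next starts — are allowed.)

Sort by end time and greedily take each interval whose start is ≥ the last chosen end.
Sorted by end: (2,3)  (4,6)  (5,7)  (8,9)  (9,11)  (6,12)  (12,13)
take (2,3); take (4,6); take (8,9); take (9,11); take (12,13).
Selected: (2,3) (4,6) (8,9) (9,11) (12,13)

9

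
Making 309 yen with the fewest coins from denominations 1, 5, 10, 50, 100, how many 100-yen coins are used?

309 = 3×100 + 1×5 + 4×1
Count of 100: 3

3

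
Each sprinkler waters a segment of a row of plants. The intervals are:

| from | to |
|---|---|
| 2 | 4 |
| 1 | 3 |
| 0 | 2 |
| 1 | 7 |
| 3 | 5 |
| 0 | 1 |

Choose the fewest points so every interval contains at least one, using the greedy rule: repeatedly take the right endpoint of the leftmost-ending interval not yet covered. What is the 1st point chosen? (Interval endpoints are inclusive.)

Process intervals by earliest right end; each time one isn't hit yet, stab at its right endpoint.
By right end: [0,1]  [0,2]  [1,3]  [2,4]  [3,5]  [1,7]
[0,1] uncovered → point at 1; [2,4] uncovered → point at 4.
Points: 1, 4 (2 total).

1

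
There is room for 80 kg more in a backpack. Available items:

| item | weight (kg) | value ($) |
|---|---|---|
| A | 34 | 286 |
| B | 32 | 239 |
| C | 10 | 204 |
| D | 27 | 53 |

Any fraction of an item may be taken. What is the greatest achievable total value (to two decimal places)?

Greedy by value/weight ratio, highest first.
Ratios (sorted): C 20.40, A 8.41, B 7.47, D 1.96
take C (10 @ 204); take A (34 @ 286); take B (32 @ 239); take 4/27 of D → 7.85. Capacity used 80/80.
Total value = 736.85

736.85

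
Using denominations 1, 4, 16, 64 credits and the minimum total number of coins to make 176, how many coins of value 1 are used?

0

Greedy: take as many of the largest coin as possible, then repeat with the remainder.
176 − 2×64→48 − 3×16→0
Count of 1: 0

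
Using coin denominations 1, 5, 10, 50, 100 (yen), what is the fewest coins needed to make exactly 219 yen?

Greedy: take as many of the largest coin as possible, then repeat with the remainder.
219 − 2×100→19 − 1×10→9 − 1×5→4 − 4×1→0
Total coins = 2 + 1 + 1 + 4 = 8

8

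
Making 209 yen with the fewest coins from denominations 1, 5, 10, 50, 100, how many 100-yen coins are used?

209 = 2×100 + 1×5 + 4×1
Count of 100: 2

2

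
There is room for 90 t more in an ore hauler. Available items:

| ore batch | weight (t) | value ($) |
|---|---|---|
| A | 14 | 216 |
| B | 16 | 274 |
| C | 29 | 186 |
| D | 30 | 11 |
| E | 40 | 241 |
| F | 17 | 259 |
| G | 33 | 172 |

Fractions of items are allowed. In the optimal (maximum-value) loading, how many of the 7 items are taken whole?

Greedy by value/weight ratio, highest first.
Ratios (sorted): B 17.12, A 15.43, F 15.24, C 6.41, E 6.03, G 5.21, D 0.37
take B (16 @ 274); take A (14 @ 216); take F (17 @ 259); take C (29 @ 186); take 14/40 of E → 84.35. Capacity used 90/90.
4 item(s) taken whole; one partial (take 14/40 of E).

4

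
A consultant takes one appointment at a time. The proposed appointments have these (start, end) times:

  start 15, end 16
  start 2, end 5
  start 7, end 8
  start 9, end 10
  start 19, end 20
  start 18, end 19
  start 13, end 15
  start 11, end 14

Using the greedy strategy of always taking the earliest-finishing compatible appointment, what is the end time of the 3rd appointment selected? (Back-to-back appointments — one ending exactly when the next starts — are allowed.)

Order by finish time; keep every interval that doesn't clash with the previous kept one.
By end time: (2,5), (7,8), (9,10), (11,14), (13,15), (15,16), (18,19), (19,20).
Pick (2,5); next start ≥ 5 → (7,8); next start ≥ 8 → (9,10); next start ≥ 10 → (11,14); next start ≥ 14 → (15,16); next start ≥ 16 → (18,19); next start ≥ 19 → (19,20).
Selected: (2,5) (7,8) (9,10) (11,14) (15,16) (18,19) (19,20)

10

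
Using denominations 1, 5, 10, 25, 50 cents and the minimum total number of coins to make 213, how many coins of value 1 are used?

3

Greedy: take as many of the largest coin as possible, then repeat with the remainder.
213 − 4×50→13 − 1×10→3 − 3×1→0
Count of 1: 3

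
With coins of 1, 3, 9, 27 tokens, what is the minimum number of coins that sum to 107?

Use the largest denomination that fits, subtract, and repeat.
107 = 3×27 + 2×9 + 2×3 + 2×1
Total coins = 3 + 2 + 2 + 2 = 9

9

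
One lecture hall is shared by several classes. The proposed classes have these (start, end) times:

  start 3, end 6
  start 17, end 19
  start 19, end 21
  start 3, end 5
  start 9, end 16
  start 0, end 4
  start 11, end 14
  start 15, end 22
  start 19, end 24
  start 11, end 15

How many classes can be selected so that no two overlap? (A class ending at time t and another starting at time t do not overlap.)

Order by finish time; keep every interval that doesn't clash with the previous kept one.
By end time: (0,4), (3,5), (3,6), (11,14), (11,15), (9,16), (17,19), (19,21), (15,22), (19,24).
Pick (0,4); next start ≥ 4 → (11,14); next start ≥ 14 → (17,19); next start ≥ 19 → (19,21).
Selected 4 classes.

4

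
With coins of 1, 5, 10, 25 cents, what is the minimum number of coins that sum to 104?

Greedy: take as many of the largest coin as possible, then repeat with the remainder.
104 − 4×25→4 − 4×1→0
Total coins = 4 + 4 = 8

8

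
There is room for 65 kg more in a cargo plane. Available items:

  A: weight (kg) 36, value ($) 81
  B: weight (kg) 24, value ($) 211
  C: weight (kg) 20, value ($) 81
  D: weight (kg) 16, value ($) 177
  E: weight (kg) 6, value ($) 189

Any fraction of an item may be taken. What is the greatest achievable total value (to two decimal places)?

Ratios (sorted): E 31.50, D 11.06, B 8.79, C 4.05, A 2.25
take E (6 @ 189); take D (16 @ 177); take B (24 @ 211); take 19/20 of C → 76.95. Capacity used 65/65.
Total value = 653.95

653.95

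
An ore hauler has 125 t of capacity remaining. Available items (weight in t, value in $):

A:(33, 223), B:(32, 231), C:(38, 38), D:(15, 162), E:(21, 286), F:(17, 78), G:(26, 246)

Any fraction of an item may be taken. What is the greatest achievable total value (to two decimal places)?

1134.48

Sort by value per unit weight and fill in that order.
Order: E (286/21=13.62) > D (162/15=10.80) > G (246/26=9.46) > B (231/32=7.22) > A (223/33=6.76) > F (78/17=4.59) > C (38/38=1.00)
Fill: take E (21 @ 286) → take D (15 @ 162) → take G (26 @ 246) → take B (32 @ 231) → take 31/33 of A → 209.48; 125/125 used.
Total value = 1134.48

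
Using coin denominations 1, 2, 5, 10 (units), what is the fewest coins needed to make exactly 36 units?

5

36 − 3×10→6 − 1×5→1 − 1×1→0
Total coins = 3 + 1 + 1 = 5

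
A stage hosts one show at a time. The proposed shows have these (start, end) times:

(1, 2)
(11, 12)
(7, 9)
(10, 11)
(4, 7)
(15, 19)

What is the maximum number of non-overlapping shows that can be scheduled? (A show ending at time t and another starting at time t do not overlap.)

6

Sorted by end: (1,2)  (4,7)  (7,9)  (10,11)  (11,12)  (15,19)
take (1,2); take (4,7); take (7,9); take (10,11); take (11,12); take (15,19).
Selected 6 shows.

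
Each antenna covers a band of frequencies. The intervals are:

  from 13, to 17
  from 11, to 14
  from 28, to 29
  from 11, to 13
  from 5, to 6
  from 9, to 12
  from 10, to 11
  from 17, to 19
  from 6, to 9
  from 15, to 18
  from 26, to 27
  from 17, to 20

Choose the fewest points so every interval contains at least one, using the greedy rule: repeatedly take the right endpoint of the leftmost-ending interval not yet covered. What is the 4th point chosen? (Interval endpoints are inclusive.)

Sort by right endpoint; whenever an interval is uncovered, place a point at its right end.
By right end: [5,6]  [6,9]  [10,11]  [9,12]  [11,13]  [11,14]  [13,17]  [15,18]  [17,19]  [17,20]  [26,27]  [28,29]
[5,6] uncovered → point at 6; [10,11] uncovered → point at 11; [13,17] uncovered → point at 17; [26,27] uncovered → point at 27; [28,29] uncovered → point at 29.
Points: 6, 11, 17, 27, 29 (5 total).

27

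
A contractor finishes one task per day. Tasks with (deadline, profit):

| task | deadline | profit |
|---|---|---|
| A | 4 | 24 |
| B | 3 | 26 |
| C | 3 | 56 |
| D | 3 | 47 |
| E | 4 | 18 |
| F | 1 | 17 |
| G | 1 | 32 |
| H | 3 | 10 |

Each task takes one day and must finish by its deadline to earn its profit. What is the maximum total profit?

159

Profit order: C=56 D=47 G=32 B=26 A=24 E=18 F=17 H=10
Assign: C→slot 3, D→slot 2, G→slot 1, B skipped, A→slot 4, E skipped, F skipped, H skipped.
Slots: [1:G] [2:D] [3:C] [4:A]
Profit = 32 + 47 + 56 + 24 = 159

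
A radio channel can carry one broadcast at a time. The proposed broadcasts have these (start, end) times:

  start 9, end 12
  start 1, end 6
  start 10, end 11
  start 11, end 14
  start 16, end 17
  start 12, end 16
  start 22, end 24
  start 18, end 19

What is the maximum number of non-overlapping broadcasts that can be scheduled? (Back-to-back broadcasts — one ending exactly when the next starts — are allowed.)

Sort by end time and greedily take each interval whose start is ≥ the last chosen end.
By end time: (1,6), (10,11), (9,12), (11,14), (12,16), (16,17), (18,19), (22,24).
Pick (1,6); next start ≥ 6 → (10,11); next start ≥ 11 → (11,14); next start ≥ 14 → (16,17); next start ≥ 17 → (18,19); next start ≥ 19 → (22,24).
Selected 6 broadcasts.

6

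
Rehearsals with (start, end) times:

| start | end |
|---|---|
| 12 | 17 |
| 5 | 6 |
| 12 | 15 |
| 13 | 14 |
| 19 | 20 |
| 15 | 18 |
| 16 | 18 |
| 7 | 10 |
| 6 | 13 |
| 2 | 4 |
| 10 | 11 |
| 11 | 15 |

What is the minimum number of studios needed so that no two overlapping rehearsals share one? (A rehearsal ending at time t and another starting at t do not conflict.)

The answer is the maximum number of intervals overlapping at any instant.
starts: [2, 5, 6, 7, 10, 11, 12, 12, 13, 15, 16, 19]
ends:   [4, 6, 10, 11, 13, 14, 15, 15, 17, 18, 18, 20]
s2→1 e4→0 s5→1 e6→0 s6→1 s7→2 e10→1 s10→2 e11→1 s11→2 s12→3 s12→4  — peak 4.

4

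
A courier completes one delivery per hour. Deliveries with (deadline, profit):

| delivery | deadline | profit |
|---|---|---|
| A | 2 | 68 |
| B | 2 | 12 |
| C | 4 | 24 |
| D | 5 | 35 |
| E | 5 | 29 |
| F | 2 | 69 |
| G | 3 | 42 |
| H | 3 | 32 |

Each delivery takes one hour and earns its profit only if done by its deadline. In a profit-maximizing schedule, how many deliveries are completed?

5

Sort by profit descending; place each in the latest free slot ≤ its deadline.
By profit: F(d2,69), A(d2,68), G(d3,42), D(d5,35), H(d3,32), E(d5,29), C(d4,24), B(d2,12)
F→slot 2; A→slot 1; G→slot 3; D→slot 5; H skipped; E→slot 4; C skipped; B skipped.
5 of 8 scheduled.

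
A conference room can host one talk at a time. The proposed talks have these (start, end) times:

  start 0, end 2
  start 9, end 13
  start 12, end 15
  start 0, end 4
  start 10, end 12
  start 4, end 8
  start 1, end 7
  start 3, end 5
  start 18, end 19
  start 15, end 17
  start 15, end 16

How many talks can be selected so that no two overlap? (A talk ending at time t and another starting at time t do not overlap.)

Order by finish time; keep every interval that doesn't clash with the previous kept one.
Sorted by end: (0,2)  (0,4)  (3,5)  (1,7)  (4,8)  (10,12)  (9,13)  (12,15)  (15,16)  (15,17)  (18,19)
take (0,2); take (3,5); take (10,12); skip (9,13); take (12,15); take (15,16); skip (15,17); take (18,19).
Selected 6 talks.

6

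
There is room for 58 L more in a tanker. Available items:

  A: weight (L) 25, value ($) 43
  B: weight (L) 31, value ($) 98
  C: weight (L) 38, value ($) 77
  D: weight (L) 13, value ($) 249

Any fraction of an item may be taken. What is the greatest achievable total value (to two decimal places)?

375.37

Sort by value per unit weight and fill in that order.
Ratios (sorted): D 19.15, B 3.16, C 2.03, A 1.72
take D (13 @ 249); take B (31 @ 98); take 14/38 of C → 28.37. Capacity used 58/58.
Total value = 375.37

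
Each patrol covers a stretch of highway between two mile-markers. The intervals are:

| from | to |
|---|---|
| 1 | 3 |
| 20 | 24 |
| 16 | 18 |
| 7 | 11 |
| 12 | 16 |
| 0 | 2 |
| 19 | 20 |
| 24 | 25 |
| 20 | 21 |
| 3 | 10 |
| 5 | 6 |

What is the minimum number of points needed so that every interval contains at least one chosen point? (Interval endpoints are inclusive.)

Sort by right endpoint; whenever an interval is uncovered, place a point at its right end.
Sorted: [0,2] [1,3] [5,6] [3,10] [7,11] [12,16] [16,18] [19,20] [20,21] [20,24] [24,25]
{[0,2],[1,3]} hit by 2; {[5,6],[3,10]} hit by 6; {[7,11]} hit by 11; {[12,16],[16,18]} hit by 16; {[19,20],[20,21],[20,24]} hit by 20; {[24,25]} hit by 25.
Points: 2, 6, 11, 16, 20, 25 (6 total).

6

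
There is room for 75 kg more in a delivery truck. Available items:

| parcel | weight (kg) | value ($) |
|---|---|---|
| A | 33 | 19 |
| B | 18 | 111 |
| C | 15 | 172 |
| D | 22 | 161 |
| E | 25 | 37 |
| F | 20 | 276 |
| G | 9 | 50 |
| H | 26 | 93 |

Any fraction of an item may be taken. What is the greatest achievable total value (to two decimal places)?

Sort by value per unit weight and fill in that order.
Order: F (276/20=13.80) > C (172/15=11.47) > D (161/22=7.32) > B (111/18=6.17) > G (50/9=5.56) > H (93/26=3.58) > E (37/25=1.48) > A (19/33=0.58)
Fill: take F (20 @ 276) → take C (15 @ 172) → take D (22 @ 161) → take B (18 @ 111); 75/75 used.
Total value = 720.00

720.00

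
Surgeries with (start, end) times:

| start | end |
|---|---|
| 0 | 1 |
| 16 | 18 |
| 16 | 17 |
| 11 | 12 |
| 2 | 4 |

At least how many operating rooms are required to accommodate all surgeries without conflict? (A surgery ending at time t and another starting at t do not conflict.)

starts: [0, 2, 11, 16, 16]
ends:   [1, 4, 12, 17, 18]
s0→1 e1→0 s2→1 e4→0 s11→1 e12→0 s16→1 s16→2  — peak 2.

2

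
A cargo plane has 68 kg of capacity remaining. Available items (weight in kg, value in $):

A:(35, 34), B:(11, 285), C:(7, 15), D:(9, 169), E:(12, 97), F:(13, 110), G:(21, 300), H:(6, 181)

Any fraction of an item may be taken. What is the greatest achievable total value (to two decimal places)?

Greedy by value/weight ratio, highest first.
Ratios (sorted): H 30.17, B 25.91, D 18.78, G 14.29, F 8.46, E 8.08, C 2.14, A 0.97
take H (6 @ 181); take B (11 @ 285); take D (9 @ 169); take G (21 @ 300); take F (13 @ 110); take 8/12 of E → 64.67. Capacity used 68/68.
Total value = 1109.67

1109.67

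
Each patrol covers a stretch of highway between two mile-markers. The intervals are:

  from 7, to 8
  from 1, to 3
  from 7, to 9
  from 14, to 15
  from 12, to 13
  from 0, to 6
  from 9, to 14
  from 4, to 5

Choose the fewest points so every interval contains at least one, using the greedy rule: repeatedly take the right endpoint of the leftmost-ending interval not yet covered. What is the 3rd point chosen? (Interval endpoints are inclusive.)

By right end: [1,3]  [4,5]  [0,6]  [7,8]  [7,9]  [12,13]  [9,14]  [14,15]
[1,3] uncovered → point at 3; [4,5] uncovered → point at 5; [7,8] uncovered → point at 8; [12,13] uncovered → point at 13; [14,15] uncovered → point at 15.
Points: 3, 5, 8, 13, 15 (5 total).

8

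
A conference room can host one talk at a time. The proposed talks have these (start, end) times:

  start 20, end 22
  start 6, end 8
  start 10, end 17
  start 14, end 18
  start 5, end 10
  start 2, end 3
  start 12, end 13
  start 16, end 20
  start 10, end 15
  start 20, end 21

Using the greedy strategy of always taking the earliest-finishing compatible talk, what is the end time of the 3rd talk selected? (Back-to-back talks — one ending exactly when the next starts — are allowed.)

13

Sorted by end: (2,3)  (6,8)  (5,10)  (12,13)  (10,15)  (10,17)  (14,18)  (16,20)  (20,21)  (20,22)
take (2,3); take (6,8); take (12,13); take (14,18); take (20,21).
Selected: (2,3) (6,8) (12,13) (14,18) (20,21)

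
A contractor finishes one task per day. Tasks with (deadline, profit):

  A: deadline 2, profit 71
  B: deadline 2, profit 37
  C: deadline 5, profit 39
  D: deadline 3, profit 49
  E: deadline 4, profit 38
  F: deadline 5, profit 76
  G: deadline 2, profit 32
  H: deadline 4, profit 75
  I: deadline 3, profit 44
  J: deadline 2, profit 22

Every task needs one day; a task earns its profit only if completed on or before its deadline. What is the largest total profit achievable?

315

Profit order: F=76 H=75 A=71 D=49 I=44 C=39 E=38 B=37 G=32 J=22
Assign: F→slot 5, H→slot 4, A→slot 2, D→slot 3, I→slot 1, C skipped, E skipped, B skipped, G skipped, J skipped.
Slots: [1:I] [2:A] [3:D] [4:H] [5:F]
Profit = 44 + 71 + 49 + 75 + 76 = 315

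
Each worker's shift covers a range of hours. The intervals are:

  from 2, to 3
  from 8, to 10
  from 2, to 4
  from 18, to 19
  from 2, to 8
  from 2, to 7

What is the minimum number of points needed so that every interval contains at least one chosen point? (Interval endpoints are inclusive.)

3

By right end: [2,3]  [2,4]  [2,7]  [2,8]  [8,10]  [18,19]
[2,3] uncovered → point at 3; [8,10] uncovered → point at 10; [18,19] uncovered → point at 19.
Points: 3, 10, 19 (3 total).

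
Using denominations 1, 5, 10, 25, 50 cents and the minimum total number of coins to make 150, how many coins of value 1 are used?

150 = 3×50
Count of 1: 0

0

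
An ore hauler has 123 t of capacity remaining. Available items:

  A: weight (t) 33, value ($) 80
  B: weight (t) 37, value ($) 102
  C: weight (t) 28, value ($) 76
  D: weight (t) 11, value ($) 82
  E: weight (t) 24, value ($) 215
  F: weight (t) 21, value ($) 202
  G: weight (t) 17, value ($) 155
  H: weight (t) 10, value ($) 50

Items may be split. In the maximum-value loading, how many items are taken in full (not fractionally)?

6

Sort by value per unit weight and fill in that order.
Order: F (202/21=9.62) > G (155/17=9.12) > E (215/24=8.96) > D (82/11=7.45) > H (50/10=5.00) > B (102/37=2.76) > C (76/28=2.71) > A (80/33=2.42)
Fill: take F (21 @ 202) → take G (17 @ 155) → take E (24 @ 215) → take D (11 @ 82) → take H (10 @ 50) → take B (37 @ 102) → take 3/28 of C → 8.14; 123/123 used.
6 item(s) taken whole; one partial (take 3/28 of C).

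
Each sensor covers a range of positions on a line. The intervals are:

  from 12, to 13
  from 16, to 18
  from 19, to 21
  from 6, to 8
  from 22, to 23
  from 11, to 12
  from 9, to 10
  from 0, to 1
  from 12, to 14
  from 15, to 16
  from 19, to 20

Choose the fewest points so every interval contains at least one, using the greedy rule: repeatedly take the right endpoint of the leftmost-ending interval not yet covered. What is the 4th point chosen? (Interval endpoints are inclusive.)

12

Process intervals by earliest right end; each time one isn't hit yet, stab at its right endpoint.
Sorted: [0,1] [6,8] [9,10] [11,12] [12,13] [12,14] [15,16] [16,18] [19,20] [19,21] [22,23]
{[0,1]} hit by 1; {[6,8]} hit by 8; {[9,10]} hit by 10; {[11,12],[12,13],[12,14]} hit by 12; {[15,16],[16,18]} hit by 16; {[19,20],[19,21]} hit by 20; {[22,23]} hit by 23.
Points: 1, 8, 10, 12, 16, 20, 23 (7 total).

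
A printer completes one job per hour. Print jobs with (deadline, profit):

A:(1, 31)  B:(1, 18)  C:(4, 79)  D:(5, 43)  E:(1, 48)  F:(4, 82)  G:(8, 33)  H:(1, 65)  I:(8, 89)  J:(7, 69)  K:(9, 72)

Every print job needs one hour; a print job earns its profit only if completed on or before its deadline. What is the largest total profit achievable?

532

By profit: I(d8,89), F(d4,82), C(d4,79), K(d9,72), J(d7,69), H(d1,65), E(d1,48), D(d5,43), G(d8,33), A(d1,31), B(d1,18)
I→slot 8; F→slot 4; C→slot 3; K→slot 9; J→slot 7; H→slot 1; E skipped; D→slot 5; G→slot 6; A skipped; B skipped.
Profit = 65 + 79 + 82 + 43 + 33 + 69 + 89 + 72 = 532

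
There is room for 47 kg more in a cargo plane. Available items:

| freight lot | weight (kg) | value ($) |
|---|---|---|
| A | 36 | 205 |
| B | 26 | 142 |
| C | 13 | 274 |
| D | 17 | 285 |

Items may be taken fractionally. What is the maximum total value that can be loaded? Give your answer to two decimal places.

655.81

Greedy by value/weight ratio, highest first.
Order: C (274/13=21.08) > D (285/17=16.76) > A (205/36=5.69) > B (142/26=5.46)
Fill: take C (13 @ 274) → take D (17 @ 285) → take 17/36 of A → 96.81; 47/47 used.
Total value = 655.81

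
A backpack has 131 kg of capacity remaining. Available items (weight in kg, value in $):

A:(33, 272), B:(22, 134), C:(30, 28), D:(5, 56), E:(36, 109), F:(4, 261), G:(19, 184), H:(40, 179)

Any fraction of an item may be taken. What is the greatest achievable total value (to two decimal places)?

Greedy by value/weight ratio, highest first.
Ratios (sorted): F 65.25, D 11.20, G 9.68, A 8.24, B 6.09, H 4.47, E 3.03, C 0.93
take F (4 @ 261); take D (5 @ 56); take G (19 @ 184); take A (33 @ 272); take B (22 @ 134); take H (40 @ 179); take 8/36 of E → 24.22. Capacity used 131/131.
Total value = 1110.22

1110.22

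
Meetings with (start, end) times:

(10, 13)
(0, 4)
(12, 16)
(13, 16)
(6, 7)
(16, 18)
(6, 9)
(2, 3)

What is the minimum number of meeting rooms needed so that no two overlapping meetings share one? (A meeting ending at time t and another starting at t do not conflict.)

Count concurrent intervals with a sweep; the peak is the room count.
starts: [0, 2, 6, 6, 10, 12, 13, 16]
ends:   [3, 4, 7, 9, 13, 16, 16, 18]
s0→1 s2→2  — peak 2.

2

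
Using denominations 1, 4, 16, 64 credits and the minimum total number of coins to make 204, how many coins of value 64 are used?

3

Use the largest denomination that fits, subtract, and repeat.
204 − 3×64→12 − 3×4→0
Count of 64: 3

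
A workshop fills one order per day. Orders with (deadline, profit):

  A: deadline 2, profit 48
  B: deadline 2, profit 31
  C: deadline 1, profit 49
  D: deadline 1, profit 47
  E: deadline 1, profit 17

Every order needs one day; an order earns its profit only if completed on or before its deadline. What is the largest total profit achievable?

Sort by profit descending; place each in the latest free slot ≤ its deadline.
By profit: C(d1,49), A(d2,48), D(d1,47), B(d2,31), E(d1,17)
C→slot 1; A→slot 2; D skipped; B skipped; E skipped.
Profit = 49 + 48 = 97

97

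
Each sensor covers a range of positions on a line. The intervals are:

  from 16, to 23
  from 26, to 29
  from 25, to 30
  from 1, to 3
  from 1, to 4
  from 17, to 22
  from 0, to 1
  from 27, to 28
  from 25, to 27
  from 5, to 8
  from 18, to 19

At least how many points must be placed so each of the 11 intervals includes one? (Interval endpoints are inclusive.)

4

Sorted: [0,1] [1,3] [1,4] [5,8] [18,19] [17,22] [16,23] [25,27] [27,28] [26,29] [25,30]
{[0,1],[1,3],[1,4]} hit by 1; {[5,8]} hit by 8; {[18,19],[17,22],[16,23]} hit by 19; {[25,27],[27,28],[26,29],[25,30]} hit by 27.
Points: 1, 8, 19, 27 (4 total).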